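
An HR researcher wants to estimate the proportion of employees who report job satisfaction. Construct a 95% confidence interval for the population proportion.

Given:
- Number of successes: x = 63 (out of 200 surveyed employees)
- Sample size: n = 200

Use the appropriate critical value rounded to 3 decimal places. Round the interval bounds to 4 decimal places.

Sample proportion: p̂ = 63/200 = 0.315000

Check conditions for normal approximation:
  np̂ = 63 ≥ 10 ✓
  n(1-p̂) = 137 ≥ 10 ✓

The sample is large enough, so use a z-interval (normal approximation) for the proportion.

For 95% confidence, z* = 1.96 (from standard normal table)

Standard error: SE = √(p̂(1-p̂)/n) = √(0.315000×0.685000/200) = 0.03284623

Margin of error: E = z* × SE = 1.96 × 0.03284623 = 0.064379

Z-interval: p̂ ± E = 0.315000 ± 0.064379 = (0.250621, 0.379379)

Rounded to 4 decimal places:

(0.2506, 0.3794)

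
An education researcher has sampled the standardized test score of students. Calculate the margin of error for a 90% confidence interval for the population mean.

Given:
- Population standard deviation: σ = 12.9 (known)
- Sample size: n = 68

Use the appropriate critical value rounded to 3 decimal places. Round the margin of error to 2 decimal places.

The population standard deviation σ is known, so use the z-interval margin of error formula.

For 90% confidence, z* = 1.645 (from standard normal table)

Margin of error formula for z-interval: E = z* × σ/√n

E = 1.645 × 12.9/√68
  = 1.645 × 1.564355
  = 2.5734

Rounded to 2 decimal places:

2.57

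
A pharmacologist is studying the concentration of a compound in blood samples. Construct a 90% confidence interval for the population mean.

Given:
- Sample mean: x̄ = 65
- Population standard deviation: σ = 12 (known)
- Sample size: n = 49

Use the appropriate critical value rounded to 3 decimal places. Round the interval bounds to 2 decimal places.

The population standard deviation σ is known, so use a z-interval (standard normal critical value).

For 90% confidence, z* = 1.645 (from standard normal table)

Standard error: SE = σ/√n = 12/√49 = 1.714286

Margin of error: E = z* × SE = 1.645 × 1.714286 = 2.8200

Z-interval: x̄ ± E = 65 ± 2.8200 = (62.1800, 67.8200)

Rounded to 2 decimal places:

(62.18, 67.82)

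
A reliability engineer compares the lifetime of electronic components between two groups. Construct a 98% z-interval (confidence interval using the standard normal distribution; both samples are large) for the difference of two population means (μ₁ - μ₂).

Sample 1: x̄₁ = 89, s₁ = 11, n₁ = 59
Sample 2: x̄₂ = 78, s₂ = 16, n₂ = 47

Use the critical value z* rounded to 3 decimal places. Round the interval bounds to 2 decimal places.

Both samples are large (n₁ = 59 ≥ 30, n₂ = 47 ≥ 30), so a z-interval for the difference of means applies.

Point estimate: x̄₁ - x̄₂ = 89 - 78 = 11

Standard error: SE = √(s₁²/n₁ + s₂²/n₂)
= √(11²/59 + 16²/47)
= √(2.050847 + 5.446809)
= 2.738185

For 98% confidence, z* = 2.326 (from standard normal table)
Margin of error: E = z* × SE = 2.326 × 2.738185 = 6.3690

Z-interval: (x̄₁ - x̄₂) ± E = 11 ± 6.3690 = (4.6310, 17.3690)

Rounded to 2 decimal places:

(4.63, 17.37)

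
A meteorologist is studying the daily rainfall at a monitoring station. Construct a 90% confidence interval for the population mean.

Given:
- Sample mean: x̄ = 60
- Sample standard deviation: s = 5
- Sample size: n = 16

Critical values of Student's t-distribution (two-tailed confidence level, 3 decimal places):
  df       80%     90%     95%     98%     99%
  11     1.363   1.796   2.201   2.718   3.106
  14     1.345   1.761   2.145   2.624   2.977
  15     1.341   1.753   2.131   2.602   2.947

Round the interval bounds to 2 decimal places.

The population standard deviation σ is unknown (only the sample standard deviation s is given), so use a t-interval with df = n - 1 = 16 - 1 = 15.

For 90% confidence with df = 15, t* = 1.753 (from t-table)

Standard error: SE = s/√n = 5/√16 = 1.250000

Margin of error: E = t* × SE = 1.753 × 1.250000 = 2.1912

T-interval: x̄ ± E = 60 ± 2.1912 = (57.8088, 62.1912)

Rounded to 2 decimal places:

(57.81, 62.19)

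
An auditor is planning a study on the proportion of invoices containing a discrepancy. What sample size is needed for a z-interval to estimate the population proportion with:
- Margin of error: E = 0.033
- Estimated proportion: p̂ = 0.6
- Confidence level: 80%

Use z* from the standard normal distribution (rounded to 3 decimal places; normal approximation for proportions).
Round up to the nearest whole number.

Using z* for proportion z-interval (normal approximation).

For 80% confidence, z* = 1.282 (from standard normal table)

Sample size formula for proportion z-interval: n = z*²p̂(1-p̂)/E²

n = 1.282² × 0.6 × 0.4 / 0.033²
  = 1.643524 × 0.24 / 0.001089
  = 362.2091

Round up to the nearest whole number: n = 363

363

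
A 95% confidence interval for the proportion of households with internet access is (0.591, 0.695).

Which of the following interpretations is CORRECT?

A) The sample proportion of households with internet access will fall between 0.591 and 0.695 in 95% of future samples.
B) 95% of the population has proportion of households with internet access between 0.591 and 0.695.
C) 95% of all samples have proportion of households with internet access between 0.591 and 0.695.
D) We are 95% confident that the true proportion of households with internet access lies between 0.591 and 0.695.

A confidence interval represents our confidence in the procedure, not a probability statement about the parameter.

Key concept: If we repeated this sampling process many times and computed a 95% CI each time, about 95% of those intervals would contain the true population parameter.

For this specific interval (0.591, 0.695):
- Midpoint (point estimate): 0.643
- Margin of error: 0.052

The correct interpretation is the one stating confidence that the true parameter lies in the interval — option D.

D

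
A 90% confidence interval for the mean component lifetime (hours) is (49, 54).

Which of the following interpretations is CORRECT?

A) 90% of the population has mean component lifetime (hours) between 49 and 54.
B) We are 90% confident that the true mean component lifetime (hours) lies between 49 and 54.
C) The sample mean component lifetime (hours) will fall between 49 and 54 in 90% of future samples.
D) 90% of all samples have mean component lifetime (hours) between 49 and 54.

A confidence interval represents our confidence in the procedure, not a probability statement about the parameter.

Key concept: If we repeated this sampling process many times and computed a 90% CI each time, about 90% of those intervals would contain the true population parameter.

For this specific interval (49, 54):
- Midpoint (point estimate): 51.5
- Margin of error: 2.5

The correct interpretation is the one stating confidence that the true parameter lies in the interval — option B.

B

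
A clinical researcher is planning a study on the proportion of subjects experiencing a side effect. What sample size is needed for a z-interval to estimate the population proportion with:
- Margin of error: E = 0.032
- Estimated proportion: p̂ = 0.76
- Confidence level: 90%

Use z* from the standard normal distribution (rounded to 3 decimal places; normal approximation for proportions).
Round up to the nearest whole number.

Using z* for proportion z-interval (normal approximation).

For 90% confidence, z* = 1.645 (from standard normal table)

Sample size formula for proportion z-interval: n = z*²p̂(1-p̂)/E²

n = 1.645² × 0.76 × 0.24 / 0.032²
  = 2.706025 × 0.1824 / 0.001024
  = 482.0107

Round up to the nearest whole number: n = 483

483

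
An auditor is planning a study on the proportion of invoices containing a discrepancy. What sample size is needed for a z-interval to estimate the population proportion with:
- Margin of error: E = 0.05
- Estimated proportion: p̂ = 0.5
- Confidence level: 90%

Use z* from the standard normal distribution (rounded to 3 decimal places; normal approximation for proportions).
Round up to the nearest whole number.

Using z* for proportion z-interval (normal approximation).

For 90% confidence, z* = 1.645 (from standard normal table)

Sample size formula for proportion z-interval: n = z*²p̂(1-p̂)/E²

n = 1.645² × 0.5 × 0.5 / 0.05²
  = 2.706025 × 0.25 / 0.0025
  = 270.6025

Round up to the nearest whole number: n = 271

271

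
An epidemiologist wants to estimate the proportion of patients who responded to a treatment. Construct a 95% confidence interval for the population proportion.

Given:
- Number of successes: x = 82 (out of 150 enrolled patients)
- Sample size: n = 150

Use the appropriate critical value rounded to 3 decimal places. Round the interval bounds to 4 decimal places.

Sample proportion: p̂ = 82/150 = 0.546667

Check conditions for normal approximation:
  np̂ = 82 ≥ 10 ✓
  n(1-p̂) = 68 ≥ 10 ✓

The sample is large enough, so use a z-interval (normal approximation) for the proportion.

For 95% confidence, z* = 1.96 (from standard normal table)

Standard error: SE = √(p̂(1-p̂)/n) = √(0.546667×0.453333/150) = 0.04064663

Margin of error: E = z* × SE = 1.96 × 0.04064663 = 0.079667

Z-interval: p̂ ± E = 0.546667 ± 0.079667 = (0.466999, 0.626334)

Rounded to 4 decimal places:

(0.4670, 0.6263)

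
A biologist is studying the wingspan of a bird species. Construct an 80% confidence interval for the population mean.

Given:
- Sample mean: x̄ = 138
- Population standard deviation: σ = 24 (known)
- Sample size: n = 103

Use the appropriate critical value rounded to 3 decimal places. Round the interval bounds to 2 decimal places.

The population standard deviation σ is known, so use a z-interval (standard normal critical value).

For 80% confidence, z* = 1.282 (from standard normal table)

Standard error: SE = σ/√n = 24/√103 = 2.364790

Margin of error: E = z* × SE = 1.282 × 2.364790 = 3.0317

Z-interval: x̄ ± E = 138 ± 3.0317 = (134.9683, 141.0317)

Rounded to 2 decimal places:

(134.97, 141.03)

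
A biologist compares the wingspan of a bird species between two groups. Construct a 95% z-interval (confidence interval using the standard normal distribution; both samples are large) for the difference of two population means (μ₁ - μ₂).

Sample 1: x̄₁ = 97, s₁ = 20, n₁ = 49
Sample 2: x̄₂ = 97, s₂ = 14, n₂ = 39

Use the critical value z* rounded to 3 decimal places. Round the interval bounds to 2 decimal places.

Both samples are large (n₁ = 49 ≥ 30, n₂ = 39 ≥ 30), so a z-interval for the difference of means applies.

Point estimate: x̄₁ - x̄₂ = 97 - 97 = 0

Standard error: SE = √(s₁²/n₁ + s₂²/n₂)
= √(20²/49 + 14²/39)
= √(8.163265 + 5.025641)
= 3.631653

For 95% confidence, z* = 1.96 (from standard normal table)
Margin of error: E = z* × SE = 1.96 × 3.631653 = 7.1180

Z-interval: (x̄₁ - x̄₂) ± E = 0 ± 7.1180 = (-7.1180, 7.1180)

Rounded to 2 decimal places:

(-7.12, 7.12)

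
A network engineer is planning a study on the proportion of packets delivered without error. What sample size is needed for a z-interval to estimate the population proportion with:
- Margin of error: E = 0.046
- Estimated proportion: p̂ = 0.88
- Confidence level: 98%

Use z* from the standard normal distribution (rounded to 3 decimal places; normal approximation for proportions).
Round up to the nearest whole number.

Using z* for proportion z-interval (normal approximation).

For 98% confidence, z* = 2.326 (from standard normal table)

Sample size formula for proportion z-interval: n = z*²p̂(1-p̂)/E²

n = 2.326² × 0.88 × 0.12 / 0.046²
  = 5.410276 × 0.1056 / 0.002116
  = 270.0024

Round up to the nearest whole number: n = 271

271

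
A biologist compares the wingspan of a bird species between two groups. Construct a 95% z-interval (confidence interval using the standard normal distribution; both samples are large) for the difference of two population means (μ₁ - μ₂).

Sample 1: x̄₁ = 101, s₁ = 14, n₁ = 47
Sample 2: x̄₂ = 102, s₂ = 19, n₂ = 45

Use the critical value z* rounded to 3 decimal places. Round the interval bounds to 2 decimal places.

Both samples are large (n₁ = 47 ≥ 30, n₂ = 45 ≥ 30), so a z-interval for the difference of means applies.

Point estimate: x̄₁ - x̄₂ = 101 - 102 = -1

Standard error: SE = √(s₁²/n₁ + s₂²/n₂)
= √(14²/47 + 19²/45)
= √(4.170213 + 8.022222)
= 3.491767

For 95% confidence, z* = 1.96 (from standard normal table)
Margin of error: E = z* × SE = 1.96 × 3.491767 = 6.8439

Z-interval: (x̄₁ - x̄₂) ± E = -1 ± 6.8439 = (-7.8439, 5.8439)

Rounded to 2 decimal places:

(-7.84, 5.84)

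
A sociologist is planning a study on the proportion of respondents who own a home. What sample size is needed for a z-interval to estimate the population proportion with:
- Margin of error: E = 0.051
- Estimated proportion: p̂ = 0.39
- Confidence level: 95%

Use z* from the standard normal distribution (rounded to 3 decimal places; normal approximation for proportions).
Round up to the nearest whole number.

Using z* for proportion z-interval (normal approximation).

For 95% confidence, z* = 1.96 (from standard normal table)

Sample size formula for proportion z-interval: n = z*²p̂(1-p̂)/E²

n = 1.96² × 0.39 × 0.61 / 0.051²
  = 3.8416 × 0.2379 / 0.002601
  = 351.3713

Round up to the nearest whole number: n = 352

352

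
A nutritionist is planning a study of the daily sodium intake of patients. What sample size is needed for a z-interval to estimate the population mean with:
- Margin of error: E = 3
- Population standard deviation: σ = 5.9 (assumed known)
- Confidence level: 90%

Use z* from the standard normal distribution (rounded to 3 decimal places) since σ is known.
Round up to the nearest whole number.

Using z* since population σ is known (z-interval formula).

For 90% confidence, z* = 1.645 (from standard normal table)

Sample size formula for z-interval: n = (z*σ/E)²

n = (1.645 × 5.9 / 3)²
  = (3.235167)²
  = 10.4663

Round up to the nearest whole number: n = 11

11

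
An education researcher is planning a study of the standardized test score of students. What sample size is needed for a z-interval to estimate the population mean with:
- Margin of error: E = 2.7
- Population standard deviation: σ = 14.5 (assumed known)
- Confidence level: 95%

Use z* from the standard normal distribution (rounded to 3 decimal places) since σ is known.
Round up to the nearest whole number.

Using z* since population σ is known (z-interval formula).

For 95% confidence, z* = 1.96 (from standard normal table)

Sample size formula for z-interval: n = (z*σ/E)²

n = (1.96 × 14.5 / 2.7)²
  = (10.525926)²
  = 110.7951

Round up to the nearest whole number: n = 111

111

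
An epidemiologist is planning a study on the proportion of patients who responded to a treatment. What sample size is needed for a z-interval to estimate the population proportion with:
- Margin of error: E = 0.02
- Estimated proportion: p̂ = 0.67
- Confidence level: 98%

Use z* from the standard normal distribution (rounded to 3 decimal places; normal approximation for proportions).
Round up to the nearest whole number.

Using z* for proportion z-interval (normal approximation).

For 98% confidence, z* = 2.326 (from standard normal table)

Sample size formula for proportion z-interval: n = z*²p̂(1-p̂)/E²

n = 2.326² × 0.67 × 0.33 / 0.02²
  = 5.410276 × 0.2211 / 0.0004
  = 2990.5301

Round up to the nearest whole number: n = 2991

2991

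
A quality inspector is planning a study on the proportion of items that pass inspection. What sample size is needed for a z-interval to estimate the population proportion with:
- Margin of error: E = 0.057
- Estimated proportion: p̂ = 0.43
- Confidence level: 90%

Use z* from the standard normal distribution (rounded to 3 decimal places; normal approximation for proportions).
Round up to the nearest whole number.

Using z* for proportion z-interval (normal approximation).

For 90% confidence, z* = 1.645 (from standard normal table)

Sample size formula for proportion z-interval: n = z*²p̂(1-p̂)/E²

n = 1.645² × 0.43 × 0.57 / 0.057²
  = 2.706025 × 0.2451 / 0.003249
  = 204.1387

Round up to the nearest whole number: n = 205

205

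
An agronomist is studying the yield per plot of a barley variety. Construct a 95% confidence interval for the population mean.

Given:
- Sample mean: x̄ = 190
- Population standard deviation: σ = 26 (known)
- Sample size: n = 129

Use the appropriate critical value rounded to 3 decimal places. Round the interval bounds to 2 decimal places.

The population standard deviation σ is known, so use a z-interval (standard normal critical value).

For 95% confidence, z* = 1.96 (from standard normal table)

Standard error: SE = σ/√n = 26/√129 = 2.289172

Margin of error: E = z* × SE = 1.96 × 2.289172 = 4.4868

Z-interval: x̄ ± E = 190 ± 4.4868 = (185.5132, 194.4868)

Rounded to 2 decimal places:

(185.51, 194.49)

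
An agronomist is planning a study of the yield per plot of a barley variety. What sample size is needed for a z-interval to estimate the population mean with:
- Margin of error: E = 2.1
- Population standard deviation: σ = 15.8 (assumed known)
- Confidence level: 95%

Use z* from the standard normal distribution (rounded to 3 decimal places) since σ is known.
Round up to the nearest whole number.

Using z* since population σ is known (z-interval formula).

For 95% confidence, z* = 1.96 (from standard normal table)

Sample size formula for z-interval: n = (z*σ/E)²

n = (1.96 × 15.8 / 2.1)²
  = (14.746667)²
  = 217.4642

Round up to the nearest whole number: n = 218

218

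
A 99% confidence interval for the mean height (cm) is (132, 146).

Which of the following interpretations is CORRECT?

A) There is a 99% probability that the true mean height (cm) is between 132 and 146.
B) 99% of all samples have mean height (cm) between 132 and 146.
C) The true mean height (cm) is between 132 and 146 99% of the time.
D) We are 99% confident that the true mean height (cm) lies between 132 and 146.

A confidence interval represents our confidence in the procedure, not a probability statement about the parameter.

Key concept: If we repeated this sampling process many times and computed a 99% CI each time, about 99% of those intervals would contain the true population parameter.

For this specific interval (132, 146):
- Midpoint (point estimate): 139
- Margin of error: 7

The correct interpretation is the one stating confidence that the true parameter lies in the interval — option D.

D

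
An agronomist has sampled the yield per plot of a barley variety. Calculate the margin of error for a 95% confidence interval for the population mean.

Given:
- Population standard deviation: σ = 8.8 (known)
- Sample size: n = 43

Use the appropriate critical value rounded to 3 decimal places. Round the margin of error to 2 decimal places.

The population standard deviation σ is known, so use the z-interval margin of error formula.

For 95% confidence, z* = 1.96 (from standard normal table)

Margin of error formula for z-interval: E = z* × σ/√n

E = 1.96 × 8.8/√43
  = 1.96 × 1.341987
  = 2.6303

Rounded to 2 decimal places:

2.63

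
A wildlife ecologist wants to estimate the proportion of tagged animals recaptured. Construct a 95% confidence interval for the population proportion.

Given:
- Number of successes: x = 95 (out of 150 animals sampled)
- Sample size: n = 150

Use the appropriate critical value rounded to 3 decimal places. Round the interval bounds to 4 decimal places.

Sample proportion: p̂ = 95/150 = 0.633333

Check conditions for normal approximation:
  np̂ = 95 ≥ 10 ✓
  n(1-p̂) = 55 ≥ 10 ✓

The sample is large enough, so use a z-interval (normal approximation) for the proportion.

For 95% confidence, z* = 1.96 (from standard normal table)

Standard error: SE = √(p̂(1-p̂)/n) = √(0.633333×0.366667/150) = 0.03934651

Margin of error: E = z* × SE = 1.96 × 0.03934651 = 0.077119

Z-interval: p̂ ± E = 0.633333 ± 0.077119 = (0.556214, 0.710453)

Rounded to 4 decimal places:

(0.5562, 0.7105)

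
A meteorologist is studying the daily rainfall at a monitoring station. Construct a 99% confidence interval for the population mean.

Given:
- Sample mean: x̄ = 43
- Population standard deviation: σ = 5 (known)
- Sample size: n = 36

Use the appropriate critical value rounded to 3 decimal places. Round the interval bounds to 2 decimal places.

The population standard deviation σ is known, so use a z-interval (standard normal critical value).

For 99% confidence, z* = 2.576 (from standard normal table)

Standard error: SE = σ/√n = 5/√36 = 0.833333

Margin of error: E = z* × SE = 2.576 × 0.833333 = 2.1467

Z-interval: x̄ ± E = 43 ± 2.1467 = (40.8533, 45.1467)

Rounded to 2 decimal places:

(40.85, 45.15)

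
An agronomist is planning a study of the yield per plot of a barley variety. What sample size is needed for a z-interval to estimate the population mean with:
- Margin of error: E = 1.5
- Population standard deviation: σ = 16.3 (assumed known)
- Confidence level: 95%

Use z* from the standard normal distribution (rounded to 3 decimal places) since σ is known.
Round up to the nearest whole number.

Using z* since population σ is known (z-interval formula).

For 95% confidence, z* = 1.96 (from standard normal table)

Sample size formula for z-interval: n = (z*σ/E)²

n = (1.96 × 16.3 / 1.5)²
  = (21.298667)²
  = 453.6332

Round up to the nearest whole number: n = 454

454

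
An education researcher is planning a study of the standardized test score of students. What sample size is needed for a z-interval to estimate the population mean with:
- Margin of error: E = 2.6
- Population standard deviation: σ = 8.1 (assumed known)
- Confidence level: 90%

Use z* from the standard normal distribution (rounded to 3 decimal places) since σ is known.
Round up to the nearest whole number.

Using z* since population σ is known (z-interval formula).

For 90% confidence, z* = 1.645 (from standard normal table)

Sample size formula for z-interval: n = (z*σ/E)²

n = (1.645 × 8.1 / 2.6)²
  = (5.124808)²
  = 26.2637

Round up to the nearest whole number: n = 27

27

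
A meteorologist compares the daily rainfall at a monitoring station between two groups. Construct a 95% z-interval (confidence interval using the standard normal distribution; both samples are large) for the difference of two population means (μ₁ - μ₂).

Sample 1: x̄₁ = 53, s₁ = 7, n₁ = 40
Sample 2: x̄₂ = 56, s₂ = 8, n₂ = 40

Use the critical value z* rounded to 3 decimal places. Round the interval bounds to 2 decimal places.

Both samples are large (n₁ = 40 ≥ 30, n₂ = 40 ≥ 30), so a z-interval for the difference of means applies.

Point estimate: x̄₁ - x̄₂ = 53 - 56 = -3

Standard error: SE = √(s₁²/n₁ + s₂²/n₂)
= √(7²/40 + 8²/40)
= √(1.225000 + 1.600000)
= 1.680774

For 95% confidence, z* = 1.96 (from standard normal table)
Margin of error: E = z* × SE = 1.96 × 1.680774 = 3.2943

Z-interval: (x̄₁ - x̄₂) ± E = -3 ± 3.2943 = (-6.2943, 0.2943)

Rounded to 2 decimal places:

(-6.29, 0.29)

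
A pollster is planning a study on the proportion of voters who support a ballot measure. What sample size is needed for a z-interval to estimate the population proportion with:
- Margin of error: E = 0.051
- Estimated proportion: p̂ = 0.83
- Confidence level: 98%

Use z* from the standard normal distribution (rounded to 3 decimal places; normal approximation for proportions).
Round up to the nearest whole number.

Using z* for proportion z-interval (normal approximation).

For 98% confidence, z* = 2.326 (from standard normal table)

Sample size formula for proportion z-interval: n = z*²p̂(1-p̂)/E²

n = 2.326² × 0.83 × 0.17 / 0.051²
  = 5.410276 × 0.1411 / 0.002601
  = 293.4986

Round up to the nearest whole number: n = 294

294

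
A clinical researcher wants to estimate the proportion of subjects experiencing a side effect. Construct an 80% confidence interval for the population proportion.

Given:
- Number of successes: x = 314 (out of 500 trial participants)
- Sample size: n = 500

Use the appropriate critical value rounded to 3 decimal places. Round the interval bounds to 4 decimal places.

Sample proportion: p̂ = 314/500 = 0.628000

Check conditions for normal approximation:
  np̂ = 314 ≥ 10 ✓
  n(1-p̂) = 186 ≥ 10 ✓

The sample is large enough, so use a z-interval (normal approximation) for the proportion.

For 80% confidence, z* = 1.282 (from standard normal table)

Standard error: SE = √(p̂(1-p̂)/n) = √(0.628000×0.372000/500) = 0.02161555

Margin of error: E = z* × SE = 1.282 × 0.02161555 = 0.027711

Z-interval: p̂ ± E = 0.628000 ± 0.027711 = (0.600289, 0.655711)

Rounded to 4 decimal places:

(0.6003, 0.6557)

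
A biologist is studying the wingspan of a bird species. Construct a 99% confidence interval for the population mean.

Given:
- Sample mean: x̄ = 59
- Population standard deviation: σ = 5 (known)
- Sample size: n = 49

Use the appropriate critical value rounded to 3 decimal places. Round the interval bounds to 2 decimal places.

The population standard deviation σ is known, so use a z-interval (standard normal critical value).

For 99% confidence, z* = 2.576 (from standard normal table)

Standard error: SE = σ/√n = 5/√49 = 0.714286

Margin of error: E = z* × SE = 2.576 × 0.714286 = 1.8400

Z-interval: x̄ ± E = 59 ± 1.8400 = (57.1600, 60.8400)

Rounded to 2 decimal places:

(57.16, 60.84)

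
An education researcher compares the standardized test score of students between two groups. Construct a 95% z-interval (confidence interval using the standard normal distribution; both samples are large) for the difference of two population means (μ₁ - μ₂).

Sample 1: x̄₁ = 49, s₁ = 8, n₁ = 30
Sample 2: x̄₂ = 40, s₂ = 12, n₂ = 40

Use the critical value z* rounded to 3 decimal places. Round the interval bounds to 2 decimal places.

Both samples are large (n₁ = 30 ≥ 30, n₂ = 40 ≥ 30), so a z-interval for the difference of means applies.

Point estimate: x̄₁ - x̄₂ = 49 - 40 = 9

Standard error: SE = √(s₁²/n₁ + s₂²/n₂)
= √(8²/30 + 12²/40)
= √(2.133333 + 3.600000)
= 2.394438

For 95% confidence, z* = 1.96 (from standard normal table)
Margin of error: E = z* × SE = 1.96 × 2.394438 = 4.6931

Z-interval: (x̄₁ - x̄₂) ± E = 9 ± 4.6931 = (4.3069, 13.6931)

Rounded to 2 decimal places:

(4.31, 13.69)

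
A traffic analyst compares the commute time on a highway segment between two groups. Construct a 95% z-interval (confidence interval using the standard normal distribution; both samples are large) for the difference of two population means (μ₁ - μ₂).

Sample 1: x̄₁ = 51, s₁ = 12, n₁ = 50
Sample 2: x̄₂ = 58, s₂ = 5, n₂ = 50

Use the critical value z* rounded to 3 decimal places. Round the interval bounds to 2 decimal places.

Both samples are large (n₁ = 50 ≥ 30, n₂ = 50 ≥ 30), so a z-interval for the difference of means applies.

Point estimate: x̄₁ - x̄₂ = 51 - 58 = -7

Standard error: SE = √(s₁²/n₁ + s₂²/n₂)
= √(12²/50 + 5²/50)
= √(2.880000 + 0.500000)
= 1.838478

For 95% confidence, z* = 1.96 (from standard normal table)
Margin of error: E = z* × SE = 1.96 × 1.838478 = 3.6034

Z-interval: (x̄₁ - x̄₂) ± E = -7 ± 3.6034 = (-10.6034, -3.3966)

Rounded to 2 decimal places:

(-10.60, -3.40)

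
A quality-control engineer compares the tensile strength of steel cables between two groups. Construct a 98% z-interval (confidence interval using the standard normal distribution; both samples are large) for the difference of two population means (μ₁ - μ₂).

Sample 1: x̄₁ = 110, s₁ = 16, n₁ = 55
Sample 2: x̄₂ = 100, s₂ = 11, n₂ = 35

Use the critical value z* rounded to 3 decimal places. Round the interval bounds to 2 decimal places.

Both samples are large (n₁ = 55 ≥ 30, n₂ = 35 ≥ 30), so a z-interval for the difference of means applies.

Point estimate: x̄₁ - x̄₂ = 110 - 100 = 10

Standard error: SE = √(s₁²/n₁ + s₂²/n₂)
= √(16²/55 + 11²/35)
= √(4.654545 + 3.457143)
= 2.848103

For 98% confidence, z* = 2.326 (from standard normal table)
Margin of error: E = z* × SE = 2.326 × 2.848103 = 6.6247

Z-interval: (x̄₁ - x̄₂) ± E = 10 ± 6.6247 = (3.3753, 16.6247)

Rounded to 2 decimal places:

(3.38, 16.62)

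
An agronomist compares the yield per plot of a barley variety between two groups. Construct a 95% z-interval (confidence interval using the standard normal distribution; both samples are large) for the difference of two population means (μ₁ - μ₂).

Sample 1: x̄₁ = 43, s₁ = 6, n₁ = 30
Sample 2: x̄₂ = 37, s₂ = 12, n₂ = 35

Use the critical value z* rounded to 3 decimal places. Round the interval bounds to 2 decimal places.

Both samples are large (n₁ = 30 ≥ 30, n₂ = 35 ≥ 30), so a z-interval for the difference of means applies.

Point estimate: x̄₁ - x̄₂ = 43 - 37 = 6

Standard error: SE = √(s₁²/n₁ + s₂²/n₂)
= √(6²/30 + 12²/35)
= √(1.200000 + 4.114286)
= 2.305273

For 95% confidence, z* = 1.96 (from standard normal table)
Margin of error: E = z* × SE = 1.96 × 2.305273 = 4.5183

Z-interval: (x̄₁ - x̄₂) ± E = 6 ± 4.5183 = (1.4817, 10.5183)

Rounded to 2 decimal places:

(1.48, 10.52)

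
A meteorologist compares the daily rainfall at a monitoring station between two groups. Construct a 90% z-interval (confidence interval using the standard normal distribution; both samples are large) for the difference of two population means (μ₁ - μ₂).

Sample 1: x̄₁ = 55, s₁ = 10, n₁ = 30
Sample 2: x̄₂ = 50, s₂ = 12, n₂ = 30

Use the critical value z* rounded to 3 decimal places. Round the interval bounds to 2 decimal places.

Both samples are large (n₁ = 30 ≥ 30, n₂ = 30 ≥ 30), so a z-interval for the difference of means applies.

Point estimate: x̄₁ - x̄₂ = 55 - 50 = 5

Standard error: SE = √(s₁²/n₁ + s₂²/n₂)
= √(10²/30 + 12²/30)
= √(3.333333 + 4.800000)
= 2.851900

For 90% confidence, z* = 1.645 (from standard normal table)
Margin of error: E = z* × SE = 1.645 × 2.851900 = 4.6914

Z-interval: (x̄₁ - x̄₂) ± E = 5 ± 4.6914 = (0.3086, 9.6914)

Rounded to 2 decimal places:

(0.31, 9.69)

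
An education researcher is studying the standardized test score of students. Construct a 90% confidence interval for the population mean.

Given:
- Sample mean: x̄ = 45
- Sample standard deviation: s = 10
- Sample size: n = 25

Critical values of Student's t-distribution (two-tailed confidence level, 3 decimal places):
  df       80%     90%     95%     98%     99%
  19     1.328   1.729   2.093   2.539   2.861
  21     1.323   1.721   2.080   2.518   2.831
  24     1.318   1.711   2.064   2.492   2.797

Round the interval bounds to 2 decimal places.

The population standard deviation σ is unknown (only the sample standard deviation s is given), so use a t-interval with df = n - 1 = 25 - 1 = 24.

For 90% confidence with df = 24, t* = 1.711 (from t-table)

Standard error: SE = s/√n = 10/√25 = 2.000000

Margin of error: E = t* × SE = 1.711 × 2.000000 = 3.4220

T-interval: x̄ ± E = 45 ± 3.4220 = (41.5780, 48.4220)

Rounded to 2 decimal places:

(41.58, 48.42)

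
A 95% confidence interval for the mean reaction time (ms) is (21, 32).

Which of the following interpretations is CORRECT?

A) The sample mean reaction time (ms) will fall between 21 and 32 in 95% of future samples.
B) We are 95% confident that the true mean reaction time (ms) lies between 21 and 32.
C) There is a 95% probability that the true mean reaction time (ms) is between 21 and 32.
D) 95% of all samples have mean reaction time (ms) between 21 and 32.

A confidence interval represents our confidence in the procedure, not a probability statement about the parameter.

Key concept: If we repeated this sampling process many times and computed a 95% CI each time, about 95% of those intervals would contain the true population parameter.

For this specific interval (21, 32):
- Midpoint (point estimate): 26.5
- Margin of error: 5.5

The correct interpretation is the one stating confidence that the true parameter lies in the interval — option B.

B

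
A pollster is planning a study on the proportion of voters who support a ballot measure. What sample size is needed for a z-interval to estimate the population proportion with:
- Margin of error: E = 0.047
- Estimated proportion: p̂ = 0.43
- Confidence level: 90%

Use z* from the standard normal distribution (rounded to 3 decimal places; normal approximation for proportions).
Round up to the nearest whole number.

Using z* for proportion z-interval (normal approximation).

For 90% confidence, z* = 1.645 (from standard normal table)

Sample size formula for proportion z-interval: n = z*²p̂(1-p̂)/E²

n = 1.645² × 0.43 × 0.57 / 0.047²
  = 2.706025 × 0.2451 / 0.002209
  = 300.2475

Round up to the nearest whole number: n = 301

301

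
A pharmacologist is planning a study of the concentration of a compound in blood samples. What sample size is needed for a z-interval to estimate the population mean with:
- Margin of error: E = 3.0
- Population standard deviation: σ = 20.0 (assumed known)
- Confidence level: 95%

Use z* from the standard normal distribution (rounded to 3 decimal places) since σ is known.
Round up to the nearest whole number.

Using z* since population σ is known (z-interval formula).

For 95% confidence, z* = 1.96 (from standard normal table)

Sample size formula for z-interval: n = (z*σ/E)²

n = (1.96 × 20.0 / 3.0)²
  = (13.066667)²
  = 170.7378

Round up to the nearest whole number: n = 171

171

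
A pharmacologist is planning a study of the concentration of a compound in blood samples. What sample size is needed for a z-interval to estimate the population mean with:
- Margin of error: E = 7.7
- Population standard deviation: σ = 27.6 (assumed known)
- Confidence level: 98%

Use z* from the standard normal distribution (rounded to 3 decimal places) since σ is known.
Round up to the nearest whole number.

Using z* since population σ is known (z-interval formula).

For 98% confidence, z* = 2.326 (from standard normal table)

Sample size formula for z-interval: n = (z*σ/E)²

n = (2.326 × 27.6 / 7.7)²
  = (8.337351)²
  = 69.5114

Round up to the nearest whole number: n = 70

70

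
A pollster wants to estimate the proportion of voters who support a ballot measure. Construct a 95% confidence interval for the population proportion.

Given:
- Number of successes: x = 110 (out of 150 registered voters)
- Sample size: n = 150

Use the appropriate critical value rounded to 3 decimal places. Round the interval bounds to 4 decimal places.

Sample proportion: p̂ = 110/150 = 0.733333

Check conditions for normal approximation:
  np̂ = 110 ≥ 10 ✓
  n(1-p̂) = 40 ≥ 10 ✓

The sample is large enough, so use a z-interval (normal approximation) for the proportion.

For 95% confidence, z* = 1.96 (from standard normal table)

Standard error: SE = √(p̂(1-p̂)/n) = √(0.733333×0.266667/150) = 0.03610684

Margin of error: E = z* × SE = 1.96 × 0.03610684 = 0.070769

Z-interval: p̂ ± E = 0.733333 ± 0.070769 = (0.662564, 0.804103)

Rounded to 4 decimal places:

(0.6626, 0.8041)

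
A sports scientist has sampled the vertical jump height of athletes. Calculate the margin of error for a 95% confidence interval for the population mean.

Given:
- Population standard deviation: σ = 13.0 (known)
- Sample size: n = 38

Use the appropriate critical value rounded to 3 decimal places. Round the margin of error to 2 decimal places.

The population standard deviation σ is known, so use the z-interval margin of error formula.

For 95% confidence, z* = 1.96 (from standard normal table)

Margin of error formula for z-interval: E = z* × σ/√n

E = 1.96 × 13.0/√38
  = 1.96 × 2.108878
  = 4.1334

Rounded to 2 decimal places:

4.13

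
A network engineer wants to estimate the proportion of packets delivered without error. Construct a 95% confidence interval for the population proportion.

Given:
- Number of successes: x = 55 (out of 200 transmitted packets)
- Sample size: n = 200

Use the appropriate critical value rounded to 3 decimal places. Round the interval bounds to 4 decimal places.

Sample proportion: p̂ = 55/200 = 0.275000

Check conditions for normal approximation:
  np̂ = 55 ≥ 10 ✓
  n(1-p̂) = 145 ≥ 10 ✓

The sample is large enough, so use a z-interval (normal approximation) for the proportion.

For 95% confidence, z* = 1.96 (from standard normal table)

Standard error: SE = √(p̂(1-p̂)/n) = √(0.275000×0.725000/200) = 0.03157333

Margin of error: E = z* × SE = 1.96 × 0.03157333 = 0.061884

Z-interval: p̂ ± E = 0.275000 ± 0.061884 = (0.213116, 0.336884)

Rounded to 4 decimal places:

(0.2131, 0.3369)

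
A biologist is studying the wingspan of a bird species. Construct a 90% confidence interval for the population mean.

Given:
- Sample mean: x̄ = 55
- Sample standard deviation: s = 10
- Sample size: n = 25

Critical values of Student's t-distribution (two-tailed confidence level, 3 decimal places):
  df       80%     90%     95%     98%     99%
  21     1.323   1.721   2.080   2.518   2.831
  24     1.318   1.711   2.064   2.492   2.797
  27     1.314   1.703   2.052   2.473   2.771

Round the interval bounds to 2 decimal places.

The population standard deviation σ is unknown (only the sample standard deviation s is given), so use a t-interval with df = n - 1 = 25 - 1 = 24.

For 90% confidence with df = 24, t* = 1.711 (from t-table)

Standard error: SE = s/√n = 10/√25 = 2.000000

Margin of error: E = t* × SE = 1.711 × 2.000000 = 3.4220

T-interval: x̄ ± E = 55 ± 3.4220 = (51.5780, 58.4220)

Rounded to 2 decimal places:

(51.58, 58.42)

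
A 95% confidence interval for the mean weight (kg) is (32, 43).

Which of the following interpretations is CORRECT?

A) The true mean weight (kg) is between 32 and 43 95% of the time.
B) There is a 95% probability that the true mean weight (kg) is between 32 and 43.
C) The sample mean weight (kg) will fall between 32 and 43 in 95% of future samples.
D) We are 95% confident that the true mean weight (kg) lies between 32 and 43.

A confidence interval represents our confidence in the procedure, not a probability statement about the parameter.

Key concept: If we repeated this sampling process many times and computed a 95% CI each time, about 95% of those intervals would contain the true population parameter.

For this specific interval (32, 43):
- Midpoint (point estimate): 37.5
- Margin of error: 5.5

The correct interpretation is the one stating confidence that the true parameter lies in the interval — option D.

D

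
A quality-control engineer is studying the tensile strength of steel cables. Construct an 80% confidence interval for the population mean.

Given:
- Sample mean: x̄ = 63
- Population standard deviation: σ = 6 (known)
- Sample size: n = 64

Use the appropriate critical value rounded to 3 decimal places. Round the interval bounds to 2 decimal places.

The population standard deviation σ is known, so use a z-interval (standard normal critical value).

For 80% confidence, z* = 1.282 (from standard normal table)

Standard error: SE = σ/√n = 6/√64 = 0.750000

Margin of error: E = z* × SE = 1.282 × 0.750000 = 0.9615

Z-interval: x̄ ± E = 63 ± 0.9615 = (62.0385, 63.9615)

Rounded to 2 decimal places:

(62.04, 63.96)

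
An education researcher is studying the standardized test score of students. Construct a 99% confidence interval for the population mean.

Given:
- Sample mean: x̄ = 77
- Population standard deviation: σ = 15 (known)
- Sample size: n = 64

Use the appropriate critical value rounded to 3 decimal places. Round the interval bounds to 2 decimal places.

The population standard deviation σ is known, so use a z-interval (standard normal critical value).

For 99% confidence, z* = 2.576 (from standard normal table)

Standard error: SE = σ/√n = 15/√64 = 1.875000

Margin of error: E = z* × SE = 2.576 × 1.875000 = 4.8300

Z-interval: x̄ ± E = 77 ± 4.8300 = (72.1700, 81.8300)

Rounded to 2 decimal places:

(72.17, 81.83)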